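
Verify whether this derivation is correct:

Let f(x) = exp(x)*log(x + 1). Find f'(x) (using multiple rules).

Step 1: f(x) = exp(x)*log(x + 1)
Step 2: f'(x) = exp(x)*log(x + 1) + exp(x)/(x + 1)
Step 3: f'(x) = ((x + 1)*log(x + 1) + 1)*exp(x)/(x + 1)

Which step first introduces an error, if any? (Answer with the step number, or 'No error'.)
No error

All steps in this derivation are correct.
The final answer f'(x) = ((x + 1)*log(x + 1) + 1)*exp(x)/(x + 1) is valid.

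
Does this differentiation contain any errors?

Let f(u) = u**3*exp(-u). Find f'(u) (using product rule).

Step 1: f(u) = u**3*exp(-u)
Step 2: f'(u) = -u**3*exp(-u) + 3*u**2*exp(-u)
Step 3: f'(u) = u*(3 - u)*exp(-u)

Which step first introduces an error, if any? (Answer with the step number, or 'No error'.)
Step 3

Step 3 is incorrect due to a wrong exponent.
The step shows: u*(3 - u)*exp(-u)
The correct value should be: u**2*(3 - u)*exp(-u)

Explanation: The exponent 2 on u was incorrectly written as 1: the term u**2*(3 - u)*exp(-u) was incorrectly written as u*(3 - u)*exp(-u)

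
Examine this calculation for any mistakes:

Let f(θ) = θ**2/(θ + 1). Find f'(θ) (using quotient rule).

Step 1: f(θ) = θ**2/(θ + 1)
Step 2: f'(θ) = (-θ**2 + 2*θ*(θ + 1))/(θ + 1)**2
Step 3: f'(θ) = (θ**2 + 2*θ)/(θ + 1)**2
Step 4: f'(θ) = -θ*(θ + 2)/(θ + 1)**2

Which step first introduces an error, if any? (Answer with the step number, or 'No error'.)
Step 4

Step 4 is incorrect due to a sign flip.
The step shows: -θ*(θ + 2)/(θ + 1)**2
The correct value should be: θ*(θ + 2)/(θ + 1)**2

Explanation: The sign of the whole expression was flipped: the term θ*(θ + 2)/(θ + 1)**2 was incorrectly written as -θ*(θ + 2)/(θ + 1)**2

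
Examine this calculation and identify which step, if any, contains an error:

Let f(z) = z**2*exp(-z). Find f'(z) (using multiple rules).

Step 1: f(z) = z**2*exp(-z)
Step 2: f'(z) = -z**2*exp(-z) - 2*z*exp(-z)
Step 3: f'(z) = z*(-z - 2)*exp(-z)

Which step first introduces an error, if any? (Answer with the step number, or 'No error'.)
Step 2

Step 2 is incorrect due to a sign flip.
The step shows: -z**2*exp(-z) - 2*z*exp(-z)
The correct value should be: -z**2*exp(-z) + 2*z*exp(-z)

Explanation: The sign of one term was flipped: the term 2*z*exp(-z) was incorrectly written as -2*z*exp(-z)
The later steps are derived from this incorrect expression, so the error originates in Step 2.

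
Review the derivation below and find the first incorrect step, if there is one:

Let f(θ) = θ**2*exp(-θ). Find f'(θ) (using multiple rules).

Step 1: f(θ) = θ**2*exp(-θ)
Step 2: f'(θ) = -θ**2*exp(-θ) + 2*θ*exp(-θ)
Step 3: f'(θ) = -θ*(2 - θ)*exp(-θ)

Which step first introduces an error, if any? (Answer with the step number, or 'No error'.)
Step 3

Step 3 is incorrect due to a sign flip.
The step shows: -θ*(2 - θ)*exp(-θ)
The correct value should be: θ*(2 - θ)*exp(-θ)

Explanation: The sign of the whole expression was flipped: the term θ*(2 - θ)*exp(-θ) was incorrectly written as -θ*(2 - θ)*exp(-θ)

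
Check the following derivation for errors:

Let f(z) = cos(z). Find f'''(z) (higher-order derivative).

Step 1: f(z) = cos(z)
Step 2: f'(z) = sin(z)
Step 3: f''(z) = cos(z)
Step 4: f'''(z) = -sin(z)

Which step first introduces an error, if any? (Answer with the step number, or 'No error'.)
Step 2

Step 2 is incorrect due to a sign flip.
The step shows: sin(z)
The correct value should be: -sin(z)

Explanation: The sign of the whole expression was flipped: the term -sin(z) was incorrectly written as sin(z)
The later steps are derived from this incorrect expression, so the error originates in Step 2.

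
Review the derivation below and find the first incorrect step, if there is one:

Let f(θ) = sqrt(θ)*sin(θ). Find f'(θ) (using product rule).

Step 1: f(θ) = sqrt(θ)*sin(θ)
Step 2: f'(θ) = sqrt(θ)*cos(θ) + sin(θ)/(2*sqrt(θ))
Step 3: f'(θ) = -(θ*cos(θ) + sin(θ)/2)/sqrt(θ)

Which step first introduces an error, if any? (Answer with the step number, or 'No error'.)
Step 3

Step 3 is incorrect due to a sign flip.
The step shows: -(θ*cos(θ) + sin(θ)/2)/sqrt(θ)
The correct value should be: (θ*cos(θ) + sin(θ)/2)/sqrt(θ)

Explanation: The sign of the whole expression was flipped: the term (θ*cos(θ) + sin(θ)/2)/sqrt(θ) was incorrectly written as -(θ*cos(θ) + sin(θ)/2)/sqrt(θ)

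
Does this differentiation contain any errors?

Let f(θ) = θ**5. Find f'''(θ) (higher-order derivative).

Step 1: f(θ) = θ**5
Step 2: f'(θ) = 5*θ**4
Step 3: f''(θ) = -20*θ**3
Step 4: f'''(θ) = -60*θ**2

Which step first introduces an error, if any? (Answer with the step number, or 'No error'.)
Step 3

Step 3 is incorrect due to a sign flip.
The step shows: -20*θ**3
The correct value should be: 20*θ**3

Explanation: The sign of the whole expression was flipped: the term 20*θ**3 was incorrectly written as -20*θ**3
The later steps are derived from this incorrect expression, so the error originates in Step 3.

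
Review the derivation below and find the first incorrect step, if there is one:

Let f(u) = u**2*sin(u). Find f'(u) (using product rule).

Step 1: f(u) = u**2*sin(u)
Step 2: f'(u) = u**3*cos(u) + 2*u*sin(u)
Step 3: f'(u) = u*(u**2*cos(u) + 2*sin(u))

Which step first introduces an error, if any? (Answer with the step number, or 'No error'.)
Step 2

Step 2 is incorrect due to a wrong exponent.
The step shows: u**3*cos(u) + 2*u*sin(u)
The correct value should be: u**2*cos(u) + 2*u*sin(u)

Explanation: The exponent 2 on u was incorrectly written as 3: the term u**2*cos(u) was incorrectly written as u**3*cos(u)
The later steps are derived from this incorrect expression, so the error originates in Step 2.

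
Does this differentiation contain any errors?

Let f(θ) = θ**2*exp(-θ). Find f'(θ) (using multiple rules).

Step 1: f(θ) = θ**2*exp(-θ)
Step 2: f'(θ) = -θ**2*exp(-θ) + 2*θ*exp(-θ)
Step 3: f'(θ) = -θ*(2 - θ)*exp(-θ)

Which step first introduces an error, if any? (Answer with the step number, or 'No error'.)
Step 3

Step 3 is incorrect due to a sign flip.
The step shows: -θ*(2 - θ)*exp(-θ)
The correct value should be: θ*(2 - θ)*exp(-θ)

Explanation: The sign of the whole expression was flipped: the term θ*(2 - θ)*exp(-θ) was incorrectly written as -θ*(2 - θ)*exp(-θ)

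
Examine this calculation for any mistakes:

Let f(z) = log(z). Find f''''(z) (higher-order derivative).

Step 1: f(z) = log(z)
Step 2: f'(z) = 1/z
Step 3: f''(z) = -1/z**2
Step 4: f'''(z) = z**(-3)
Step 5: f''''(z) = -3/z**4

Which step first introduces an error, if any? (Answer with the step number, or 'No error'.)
Step 4

Step 4 is incorrect due to a wrong coefficient.
The step shows: z**(-3)
The correct value should be: 2/z**3

Explanation: The coefficient 2 was incorrectly written as 1: the term 2/z**3 was incorrectly written as z**(-3)
The later steps are derived from this incorrect expression, so the error originates in Step 4.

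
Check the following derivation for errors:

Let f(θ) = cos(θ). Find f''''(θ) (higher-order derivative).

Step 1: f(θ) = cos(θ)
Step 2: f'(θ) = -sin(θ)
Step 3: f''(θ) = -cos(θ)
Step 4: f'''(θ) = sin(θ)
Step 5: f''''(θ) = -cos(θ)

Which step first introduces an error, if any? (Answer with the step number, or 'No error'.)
Step 5

Step 5 is incorrect due to a sign flip.
The step shows: -cos(θ)
The correct value should be: cos(θ)

Explanation: The sign of the whole expression was flipped: the term cos(θ) was incorrectly written as -cos(θ)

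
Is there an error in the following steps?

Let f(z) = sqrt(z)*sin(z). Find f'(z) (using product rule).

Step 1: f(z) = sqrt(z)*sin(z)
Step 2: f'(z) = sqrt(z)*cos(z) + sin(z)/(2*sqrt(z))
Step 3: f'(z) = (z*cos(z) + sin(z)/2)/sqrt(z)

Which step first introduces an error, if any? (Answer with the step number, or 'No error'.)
No error

All steps in this derivation are correct.
The final answer f'(z) = (z*cos(z) + sin(z)/2)/sqrt(z) is valid.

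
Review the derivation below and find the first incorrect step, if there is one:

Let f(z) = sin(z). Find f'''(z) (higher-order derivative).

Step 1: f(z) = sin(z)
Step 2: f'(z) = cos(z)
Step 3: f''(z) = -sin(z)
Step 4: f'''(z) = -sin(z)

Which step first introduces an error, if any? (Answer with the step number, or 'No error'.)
Step 4

Step 4 is incorrect due to a wrong trig function.
The step shows: -sin(z)
The correct value should be: -cos(z)

Explanation: cos(z) was incorrectly written as sin(z): the term -cos(z) was incorrectly written as -sin(z)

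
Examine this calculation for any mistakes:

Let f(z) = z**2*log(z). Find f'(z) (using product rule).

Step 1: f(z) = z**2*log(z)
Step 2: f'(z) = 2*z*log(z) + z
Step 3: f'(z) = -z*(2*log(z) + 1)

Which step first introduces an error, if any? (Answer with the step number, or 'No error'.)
Step 3

Step 3 is incorrect due to a sign flip.
The step shows: -z*(2*log(z) + 1)
The correct value should be: z*(2*log(z) + 1)

Explanation: The sign of the whole expression was flipped: the term z*(2*log(z) + 1) was incorrectly written as -z*(2*log(z) + 1)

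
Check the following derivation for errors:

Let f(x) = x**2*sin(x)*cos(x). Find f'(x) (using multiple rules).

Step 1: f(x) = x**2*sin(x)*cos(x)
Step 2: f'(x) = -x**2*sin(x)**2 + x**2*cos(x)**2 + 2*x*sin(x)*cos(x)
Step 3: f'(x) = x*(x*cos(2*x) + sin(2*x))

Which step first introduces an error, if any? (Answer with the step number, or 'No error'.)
No error

All steps in this derivation are correct.
The final answer f'(x) = x*(x*cos(2*x) + sin(2*x)) is valid.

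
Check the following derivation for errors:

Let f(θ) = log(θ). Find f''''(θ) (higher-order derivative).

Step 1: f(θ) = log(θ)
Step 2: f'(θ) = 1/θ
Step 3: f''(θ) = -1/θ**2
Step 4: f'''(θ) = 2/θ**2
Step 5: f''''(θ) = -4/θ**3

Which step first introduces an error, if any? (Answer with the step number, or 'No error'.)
Step 4

Step 4 is incorrect due to a wrong exponent.
The step shows: 2/θ**2
The correct value should be: 2/θ**3

Explanation: The exponent -3 on θ was incorrectly written as -2: the term 2/θ**3 was incorrectly written as 2/θ**2
The later steps are derived from this incorrect expression, so the error originates in Step 4.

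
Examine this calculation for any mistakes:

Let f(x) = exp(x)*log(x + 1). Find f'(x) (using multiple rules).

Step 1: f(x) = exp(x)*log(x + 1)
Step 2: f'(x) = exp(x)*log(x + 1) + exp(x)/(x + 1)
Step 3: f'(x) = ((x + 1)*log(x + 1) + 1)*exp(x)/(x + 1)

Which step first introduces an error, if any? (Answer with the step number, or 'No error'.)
No error

All steps in this derivation are correct.
The final answer f'(x) = ((x + 1)*log(x + 1) + 1)*exp(x)/(x + 1) is valid.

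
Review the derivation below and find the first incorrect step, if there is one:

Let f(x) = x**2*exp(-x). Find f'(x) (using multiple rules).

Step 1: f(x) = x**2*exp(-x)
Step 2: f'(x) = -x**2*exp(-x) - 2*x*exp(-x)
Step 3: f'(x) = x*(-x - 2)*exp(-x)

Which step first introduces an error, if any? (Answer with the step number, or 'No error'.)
Step 2

Step 2 is incorrect due to a sign flip.
The step shows: -x**2*exp(-x) - 2*x*exp(-x)
The correct value should be: -x**2*exp(-x) + 2*x*exp(-x)

Explanation: The sign of one term was flipped: the term 2*x*exp(-x) was incorrectly written as -2*x*exp(-x)
The later steps are derived from this incorrect expression, so the error originates in Step 2.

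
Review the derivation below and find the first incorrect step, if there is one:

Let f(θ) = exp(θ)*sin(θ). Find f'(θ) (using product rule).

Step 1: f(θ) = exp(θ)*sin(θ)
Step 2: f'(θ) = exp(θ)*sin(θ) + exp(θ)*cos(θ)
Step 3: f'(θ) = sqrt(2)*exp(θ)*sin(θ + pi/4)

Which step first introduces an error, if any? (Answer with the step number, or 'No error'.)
No error

All steps in this derivation are correct.
The final answer f'(θ) = sqrt(2)*exp(θ)*sin(θ + pi/4) is valid.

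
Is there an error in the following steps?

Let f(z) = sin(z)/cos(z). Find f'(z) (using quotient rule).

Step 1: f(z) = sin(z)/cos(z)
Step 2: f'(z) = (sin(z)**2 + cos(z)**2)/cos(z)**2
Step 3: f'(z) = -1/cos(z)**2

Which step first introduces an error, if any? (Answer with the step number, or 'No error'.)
Step 3

Step 3 is incorrect due to a sign flip.
The step shows: -1/cos(z)**2
The correct value should be: cos(z)**(-2)

Explanation: The sign of the whole expression was flipped: the term cos(z)**(-2) was incorrectly written as -1/cos(z)**2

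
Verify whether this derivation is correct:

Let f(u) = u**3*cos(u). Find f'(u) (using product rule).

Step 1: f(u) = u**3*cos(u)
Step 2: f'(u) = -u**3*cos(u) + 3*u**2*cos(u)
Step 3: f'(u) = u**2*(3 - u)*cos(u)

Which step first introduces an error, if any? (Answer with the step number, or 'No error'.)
Step 2

Step 2 is incorrect due to a wrong trig function.
The step shows: -u**3*cos(u) + 3*u**2*cos(u)
The correct value should be: -u**3*sin(u) + 3*u**2*cos(u)

Explanation: sin(u) was incorrectly written as cos(u): the term -u**3*sin(u) was incorrectly written as -u**3*cos(u)
The later steps are derived from this incorrect expression, so the error originates in Step 2.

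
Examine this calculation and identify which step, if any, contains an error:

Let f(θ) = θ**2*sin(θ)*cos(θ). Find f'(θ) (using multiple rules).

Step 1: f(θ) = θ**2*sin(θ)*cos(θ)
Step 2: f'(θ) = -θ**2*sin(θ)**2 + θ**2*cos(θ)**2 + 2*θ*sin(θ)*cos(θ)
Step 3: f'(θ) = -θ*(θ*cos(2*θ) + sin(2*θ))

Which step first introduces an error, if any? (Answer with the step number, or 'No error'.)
Step 3

Step 3 is incorrect due to a sign flip.
The step shows: -θ*(θ*cos(2*θ) + sin(2*θ))
The correct value should be: θ*(θ*cos(2*θ) + sin(2*θ))

Explanation: The sign of the whole expression was flipped: the term θ*(θ*cos(2*θ) + sin(2*θ)) was incorrectly written as -θ*(θ*cos(2*θ) + sin(2*θ))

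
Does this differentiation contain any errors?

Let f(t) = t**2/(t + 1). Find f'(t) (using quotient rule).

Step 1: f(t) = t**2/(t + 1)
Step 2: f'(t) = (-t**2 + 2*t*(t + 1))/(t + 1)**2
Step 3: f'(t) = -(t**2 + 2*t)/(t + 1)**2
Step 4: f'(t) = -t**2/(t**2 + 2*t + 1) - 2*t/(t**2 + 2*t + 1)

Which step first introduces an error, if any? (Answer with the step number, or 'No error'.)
Step 3

Step 3 is incorrect due to a sign flip.
The step shows: -(t**2 + 2*t)/(t + 1)**2
The correct value should be: (t**2 + 2*t)/(t + 1)**2

Explanation: The sign of the whole expression was flipped: the term (t**2 + 2*t)/(t + 1)**2 was incorrectly written as -(t**2 + 2*t)/(t + 1)**2
The later steps are derived from this incorrect expression, so the error originates in Step 3.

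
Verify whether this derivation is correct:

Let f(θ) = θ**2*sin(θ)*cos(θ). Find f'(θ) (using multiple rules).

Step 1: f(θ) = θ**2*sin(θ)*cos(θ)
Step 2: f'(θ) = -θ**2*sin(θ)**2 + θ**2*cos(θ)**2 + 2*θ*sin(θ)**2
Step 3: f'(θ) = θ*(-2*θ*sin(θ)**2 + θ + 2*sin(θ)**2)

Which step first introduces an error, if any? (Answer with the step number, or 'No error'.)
Step 2

Step 2 is incorrect due to a wrong trig function.
The step shows: -θ**2*sin(θ)**2 + θ**2*cos(θ)**2 + 2*θ*sin(θ)**2
The correct value should be: -θ**2*sin(θ)**2 + θ**2*cos(θ)**2 + 2*θ*sin(θ)*cos(θ)

Explanation: cos(θ) was incorrectly written as sin(θ): the term 2*θ*sin(θ)*cos(θ) was incorrectly written as 2*θ*sin(θ)**2
The later steps are derived from this incorrect expression, so the error originates in Step 2.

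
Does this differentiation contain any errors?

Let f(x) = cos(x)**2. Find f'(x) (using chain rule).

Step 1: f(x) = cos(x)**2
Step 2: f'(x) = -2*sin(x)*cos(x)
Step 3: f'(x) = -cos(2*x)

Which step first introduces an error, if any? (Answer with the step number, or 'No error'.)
Step 3

Step 3 is incorrect due to a wrong trig function.
The step shows: -cos(2*x)
The correct value should be: -sin(2*x)

Explanation: sin(2*x) was incorrectly written as cos(2*x): the term -sin(2*x) was incorrectly written as -cos(2*x)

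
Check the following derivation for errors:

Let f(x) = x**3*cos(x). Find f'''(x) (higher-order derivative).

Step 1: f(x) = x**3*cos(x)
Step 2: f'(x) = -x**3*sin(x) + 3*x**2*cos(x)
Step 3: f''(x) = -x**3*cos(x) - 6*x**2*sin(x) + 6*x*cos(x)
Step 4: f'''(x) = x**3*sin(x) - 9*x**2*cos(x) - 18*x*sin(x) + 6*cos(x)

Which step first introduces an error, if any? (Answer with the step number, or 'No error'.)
No error

All steps in this derivation are correct.
The final answer f'''(x) = x**3*sin(x) - 9*x**2*cos(x) - 18*x*sin(x) + 6*cos(x) is valid.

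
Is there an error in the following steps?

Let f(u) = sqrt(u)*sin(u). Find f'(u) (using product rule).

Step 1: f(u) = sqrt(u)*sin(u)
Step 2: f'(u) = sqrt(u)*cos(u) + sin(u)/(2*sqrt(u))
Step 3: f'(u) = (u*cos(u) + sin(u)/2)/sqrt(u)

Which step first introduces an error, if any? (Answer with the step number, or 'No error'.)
No error

All steps in this derivation are correct.
The final answer f'(u) = (u*cos(u) + sin(u)/2)/sqrt(u) is valid.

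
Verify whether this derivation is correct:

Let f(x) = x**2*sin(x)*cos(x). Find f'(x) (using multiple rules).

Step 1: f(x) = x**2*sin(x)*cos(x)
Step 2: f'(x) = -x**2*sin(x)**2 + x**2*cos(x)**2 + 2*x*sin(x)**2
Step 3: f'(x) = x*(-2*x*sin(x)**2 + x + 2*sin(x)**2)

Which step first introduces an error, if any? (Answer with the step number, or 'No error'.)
Step 2

Step 2 is incorrect due to a wrong trig function.
The step shows: -x**2*sin(x)**2 + x**2*cos(x)**2 + 2*x*sin(x)**2
The correct value should be: -x**2*sin(x)**2 + x**2*cos(x)**2 + 2*x*sin(x)*cos(x)

Explanation: cos(x) was incorrectly written as sin(x): the term 2*x*sin(x)*cos(x) was incorrectly written as 2*x*sin(x)**2
The later steps are derived from this incorrect expression, so the error originates in Step 2.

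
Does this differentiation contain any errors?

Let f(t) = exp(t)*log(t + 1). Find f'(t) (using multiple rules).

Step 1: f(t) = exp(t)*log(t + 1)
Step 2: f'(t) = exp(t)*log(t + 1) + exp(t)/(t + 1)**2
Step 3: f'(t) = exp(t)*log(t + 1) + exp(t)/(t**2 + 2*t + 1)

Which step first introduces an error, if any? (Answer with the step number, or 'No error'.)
Step 2

Step 2 is incorrect due to a wrong exponent.
The step shows: exp(t)*log(t + 1) + exp(t)/(t + 1)**2
The correct value should be: exp(t)*log(t + 1) + exp(t)/(t + 1)

Explanation: The exponent -1 on t + 1 was incorrectly written as -2: the term exp(t)/(t + 1) was incorrectly written as exp(t)/(t + 1)**2
The later steps are derived from this incorrect expression, so the error originates in Step 2.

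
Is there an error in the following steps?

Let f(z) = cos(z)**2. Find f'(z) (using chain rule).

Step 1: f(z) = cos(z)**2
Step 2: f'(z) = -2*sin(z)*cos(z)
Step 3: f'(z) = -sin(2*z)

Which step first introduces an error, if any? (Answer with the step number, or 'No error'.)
No error

All steps in this derivation are correct.
The final answer f'(z) = -sin(2*z) is valid.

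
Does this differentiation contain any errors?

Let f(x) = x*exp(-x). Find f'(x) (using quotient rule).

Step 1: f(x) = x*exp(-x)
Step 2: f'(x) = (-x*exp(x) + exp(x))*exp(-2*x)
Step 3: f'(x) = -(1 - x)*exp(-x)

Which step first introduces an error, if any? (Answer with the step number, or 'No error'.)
Step 3

Step 3 is incorrect due to a sign flip.
The step shows: -(1 - x)*exp(-x)
The correct value should be: (1 - x)*exp(-x)

Explanation: The sign of the whole expression was flipped: the term (1 - x)*exp(-x) was incorrectly written as -(1 - x)*exp(-x)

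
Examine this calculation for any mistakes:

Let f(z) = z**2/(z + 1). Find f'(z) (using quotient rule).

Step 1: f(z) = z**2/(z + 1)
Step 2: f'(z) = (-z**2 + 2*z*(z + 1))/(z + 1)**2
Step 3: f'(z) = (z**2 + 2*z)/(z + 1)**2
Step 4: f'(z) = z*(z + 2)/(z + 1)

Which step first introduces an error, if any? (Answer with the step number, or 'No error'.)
Step 4

Step 4 is incorrect due to a wrong exponent.
The step shows: z*(z + 2)/(z + 1)
The correct value should be: z*(z + 2)/(z + 1)**2

Explanation: The exponent -2 on z + 1 was incorrectly written as -1: the term z*(z + 2)/(z + 1)**2 was incorrectly written as z*(z + 2)/(z + 1)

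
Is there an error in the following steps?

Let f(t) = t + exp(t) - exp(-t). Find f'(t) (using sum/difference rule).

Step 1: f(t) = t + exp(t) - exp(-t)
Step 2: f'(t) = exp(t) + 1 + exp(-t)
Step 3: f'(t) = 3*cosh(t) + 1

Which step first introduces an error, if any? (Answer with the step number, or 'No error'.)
Step 3

Step 3 is incorrect due to a wrong coefficient.
The step shows: 3*cosh(t) + 1
The correct value should be: 2*cosh(t) + 1

Explanation: The coefficient 2 was incorrectly written as 3: the term 2*cosh(t) was incorrectly written as 3*cosh(t)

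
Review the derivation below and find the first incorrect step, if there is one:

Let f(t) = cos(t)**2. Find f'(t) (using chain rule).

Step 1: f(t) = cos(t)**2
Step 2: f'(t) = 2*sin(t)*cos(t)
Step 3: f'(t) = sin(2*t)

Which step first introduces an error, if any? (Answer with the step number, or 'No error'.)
Step 2

Step 2 is incorrect due to a sign flip.
The step shows: 2*sin(t)*cos(t)
The correct value should be: -2*sin(t)*cos(t)

Explanation: The sign of the whole expression was flipped: the term -2*sin(t)*cos(t) was incorrectly written as 2*sin(t)*cos(t)
The later steps are derived from this incorrect expression, so the error originates in Step 2.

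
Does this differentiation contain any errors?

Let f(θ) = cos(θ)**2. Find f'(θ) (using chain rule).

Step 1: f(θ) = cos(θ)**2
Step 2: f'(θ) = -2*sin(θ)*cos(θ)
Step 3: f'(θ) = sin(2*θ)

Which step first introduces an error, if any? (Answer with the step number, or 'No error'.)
Step 3

Step 3 is incorrect due to a sign flip.
The step shows: sin(2*θ)
The correct value should be: -sin(2*θ)

Explanation: The sign of the whole expression was flipped: the term -sin(2*θ) was incorrectly written as sin(2*θ)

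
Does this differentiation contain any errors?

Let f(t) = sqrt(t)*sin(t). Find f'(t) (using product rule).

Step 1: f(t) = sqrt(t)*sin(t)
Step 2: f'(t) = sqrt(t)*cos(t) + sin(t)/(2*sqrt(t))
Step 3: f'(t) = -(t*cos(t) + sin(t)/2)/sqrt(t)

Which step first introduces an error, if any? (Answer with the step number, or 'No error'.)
Step 3

Step 3 is incorrect due to a sign flip.
The step shows: -(t*cos(t) + sin(t)/2)/sqrt(t)
The correct value should be: (t*cos(t) + sin(t)/2)/sqrt(t)

Explanation: The sign of the whole expression was flipped: the term (t*cos(t) + sin(t)/2)/sqrt(t) was incorrectly written as -(t*cos(t) + sin(t)/2)/sqrt(t)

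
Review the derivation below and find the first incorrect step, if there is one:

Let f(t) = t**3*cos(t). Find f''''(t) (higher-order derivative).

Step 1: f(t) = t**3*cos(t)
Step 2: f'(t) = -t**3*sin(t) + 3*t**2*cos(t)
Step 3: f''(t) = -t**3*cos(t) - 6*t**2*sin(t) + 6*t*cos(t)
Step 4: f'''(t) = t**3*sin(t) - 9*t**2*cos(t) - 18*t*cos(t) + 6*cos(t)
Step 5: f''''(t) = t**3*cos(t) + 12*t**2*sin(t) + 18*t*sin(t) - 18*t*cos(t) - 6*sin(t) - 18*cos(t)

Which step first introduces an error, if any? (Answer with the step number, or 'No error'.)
Step 4

Step 4 is incorrect due to a wrong trig function.
The step shows: t**3*sin(t) - 9*t**2*cos(t) - 18*t*cos(t) + 6*cos(t)
The correct value should be: t**3*sin(t) - 9*t**2*cos(t) - 18*t*sin(t) + 6*cos(t)

Explanation: sin(t) was incorrectly written as cos(t): the term -18*t*sin(t) was incorrectly written as -18*t*cos(t)
The later steps are derived from this incorrect expression, so the error originates in Step 4.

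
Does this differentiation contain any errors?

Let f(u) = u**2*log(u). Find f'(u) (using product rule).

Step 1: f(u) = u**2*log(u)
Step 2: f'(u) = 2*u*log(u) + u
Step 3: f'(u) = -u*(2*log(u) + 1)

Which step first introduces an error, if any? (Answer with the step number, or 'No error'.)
Step 3

Step 3 is incorrect due to a sign flip.
The step shows: -u*(2*log(u) + 1)
The correct value should be: u*(2*log(u) + 1)

Explanation: The sign of the whole expression was flipped: the term u*(2*log(u) + 1) was incorrectly written as -u*(2*log(u) + 1)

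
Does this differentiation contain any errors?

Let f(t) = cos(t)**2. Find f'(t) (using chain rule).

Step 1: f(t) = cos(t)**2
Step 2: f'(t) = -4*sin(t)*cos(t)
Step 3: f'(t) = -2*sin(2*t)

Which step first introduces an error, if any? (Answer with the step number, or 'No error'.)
Step 2

Step 2 is incorrect due to a wrong coefficient.
The step shows: -4*sin(t)*cos(t)
The correct value should be: -2*sin(t)*cos(t)

Explanation: The coefficient -2 was incorrectly written as -4: the term -2*sin(t)*cos(t) was incorrectly written as -4*sin(t)*cos(t)
The later steps are derived from this incorrect expression, so the error originates in Step 2.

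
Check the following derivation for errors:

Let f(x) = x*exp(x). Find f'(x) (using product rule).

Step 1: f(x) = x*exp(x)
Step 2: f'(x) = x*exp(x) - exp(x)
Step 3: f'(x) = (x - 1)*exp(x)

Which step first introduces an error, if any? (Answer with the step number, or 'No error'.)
Step 2

Step 2 is incorrect due to a sign flip.
The step shows: x*exp(x) - exp(x)
The correct value should be: x*exp(x) + exp(x)

Explanation: The sign of one term was flipped: the term exp(x) was incorrectly written as -exp(x)
The later steps are derived from this incorrect expression, so the error originates in Step 2.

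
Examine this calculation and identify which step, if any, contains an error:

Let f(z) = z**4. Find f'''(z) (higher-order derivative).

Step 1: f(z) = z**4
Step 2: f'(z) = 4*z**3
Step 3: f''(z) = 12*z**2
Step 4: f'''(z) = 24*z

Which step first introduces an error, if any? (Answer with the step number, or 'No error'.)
No error

All steps in this derivation are correct.
The final answer f'''(z) = 24*z is valid.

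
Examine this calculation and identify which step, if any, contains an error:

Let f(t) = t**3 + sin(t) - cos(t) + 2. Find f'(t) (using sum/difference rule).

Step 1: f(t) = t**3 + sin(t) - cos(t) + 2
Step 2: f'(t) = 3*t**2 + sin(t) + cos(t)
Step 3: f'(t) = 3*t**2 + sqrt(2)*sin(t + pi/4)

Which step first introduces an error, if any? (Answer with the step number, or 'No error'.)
No error

All steps in this derivation are correct.
The final answer f'(t) = 3*t**2 + sqrt(2)*sin(t + pi/4) is valid.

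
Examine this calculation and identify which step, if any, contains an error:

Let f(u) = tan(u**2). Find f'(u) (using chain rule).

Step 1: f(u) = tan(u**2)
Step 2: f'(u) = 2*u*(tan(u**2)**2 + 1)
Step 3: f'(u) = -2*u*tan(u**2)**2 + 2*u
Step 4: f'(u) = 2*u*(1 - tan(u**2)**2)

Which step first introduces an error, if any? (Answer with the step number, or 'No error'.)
Step 3

Step 3 is incorrect due to a sign flip.
The step shows: -2*u*tan(u**2)**2 + 2*u
The correct value should be: 2*u*tan(u**2)**2 + 2*u

Explanation: The sign of one term was flipped: the term 2*u*tan(u**2)**2 was incorrectly written as -2*u*tan(u**2)**2
The later steps are derived from this incorrect expression, so the error originates in Step 3.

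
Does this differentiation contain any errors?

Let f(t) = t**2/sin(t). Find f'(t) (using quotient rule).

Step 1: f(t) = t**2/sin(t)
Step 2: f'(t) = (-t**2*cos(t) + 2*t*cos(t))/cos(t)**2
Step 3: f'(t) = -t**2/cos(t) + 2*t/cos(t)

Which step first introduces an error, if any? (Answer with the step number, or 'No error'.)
Step 2

Step 2 is incorrect due to a wrong trig function.
The step shows: (-t**2*cos(t) + 2*t*cos(t))/cos(t)**2
The correct value should be: (-t**2*cos(t) + 2*t*sin(t))/sin(t)**2

Explanation: sin(t) was incorrectly written as cos(t): the term (-t**2*cos(t) + 2*t*sin(t))/sin(t)**2 was incorrectly written as (-t**2*cos(t) + 2*t*cos(t))/cos(t)**2
The later steps are derived from this incorrect expression, so the error originates in Step 2.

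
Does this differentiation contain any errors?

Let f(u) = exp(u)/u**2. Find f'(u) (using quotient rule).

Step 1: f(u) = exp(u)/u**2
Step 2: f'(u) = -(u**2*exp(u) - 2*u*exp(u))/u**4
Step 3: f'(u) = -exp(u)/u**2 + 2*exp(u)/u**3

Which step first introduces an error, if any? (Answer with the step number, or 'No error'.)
Step 2

Step 2 is incorrect due to a sign flip.
The step shows: -(u**2*exp(u) - 2*u*exp(u))/u**4
The correct value should be: (u**2*exp(u) - 2*u*exp(u))/u**4

Explanation: The sign of the whole expression was flipped: the term (u**2*exp(u) - 2*u*exp(u))/u**4 was incorrectly written as -(u**2*exp(u) - 2*u*exp(u))/u**4
The later steps are derived from this incorrect expression, so the error originates in Step 2.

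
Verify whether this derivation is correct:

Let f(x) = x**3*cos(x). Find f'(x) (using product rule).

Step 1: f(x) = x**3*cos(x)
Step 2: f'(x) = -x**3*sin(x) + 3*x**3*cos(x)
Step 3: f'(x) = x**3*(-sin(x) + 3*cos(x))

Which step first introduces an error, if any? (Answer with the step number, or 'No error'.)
Step 2

Step 2 is incorrect due to a wrong exponent.
The step shows: -x**3*sin(x) + 3*x**3*cos(x)
The correct value should be: -x**3*sin(x) + 3*x**2*cos(x)

Explanation: The exponent 2 on x was incorrectly written as 3: the term 3*x**2*cos(x) was incorrectly written as 3*x**3*cos(x)
The later steps are derived from this incorrect expression, so the error originates in Step 2.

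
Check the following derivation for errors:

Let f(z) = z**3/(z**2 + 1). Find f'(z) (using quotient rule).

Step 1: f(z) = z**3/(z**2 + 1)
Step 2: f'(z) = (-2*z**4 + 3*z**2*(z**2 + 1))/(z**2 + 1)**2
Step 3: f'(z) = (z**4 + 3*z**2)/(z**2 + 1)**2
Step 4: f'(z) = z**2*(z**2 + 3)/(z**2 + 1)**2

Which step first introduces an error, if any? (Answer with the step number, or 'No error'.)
No error

All steps in this derivation are correct.
The final answer f'(z) = z**2*(z**2 + 3)/(z**2 + 1)**2 is valid.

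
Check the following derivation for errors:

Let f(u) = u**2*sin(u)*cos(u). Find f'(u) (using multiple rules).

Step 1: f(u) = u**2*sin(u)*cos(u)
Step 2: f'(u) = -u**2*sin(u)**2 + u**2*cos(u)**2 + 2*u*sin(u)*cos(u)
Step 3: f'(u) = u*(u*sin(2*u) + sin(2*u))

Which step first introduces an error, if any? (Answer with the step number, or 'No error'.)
Step 3

Step 3 is incorrect due to a wrong trig function.
The step shows: u*(u*sin(2*u) + sin(2*u))
The correct value should be: u*(u*cos(2*u) + sin(2*u))

Explanation: cos(2*u) was incorrectly written as sin(2*u): the term u*(u*cos(2*u) + sin(2*u)) was incorrectly written as u*(u*sin(2*u) + sin(2*u))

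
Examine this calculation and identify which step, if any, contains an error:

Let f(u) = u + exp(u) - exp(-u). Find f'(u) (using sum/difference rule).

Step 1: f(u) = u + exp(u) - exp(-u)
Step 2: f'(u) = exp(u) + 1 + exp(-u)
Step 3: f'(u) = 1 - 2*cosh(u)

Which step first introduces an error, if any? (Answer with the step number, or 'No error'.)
Step 3

Step 3 is incorrect due to a sign flip.
The step shows: 1 - 2*cosh(u)
The correct value should be: 2*cosh(u) + 1

Explanation: The sign of one term was flipped: the term 2*cosh(u) was incorrectly written as -2*cosh(u)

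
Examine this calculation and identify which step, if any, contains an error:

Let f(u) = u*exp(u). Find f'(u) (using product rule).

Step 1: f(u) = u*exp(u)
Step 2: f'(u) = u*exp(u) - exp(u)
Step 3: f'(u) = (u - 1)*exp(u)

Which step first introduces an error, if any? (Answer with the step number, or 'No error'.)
Step 2

Step 2 is incorrect due to a sign flip.
The step shows: u*exp(u) - exp(u)
The correct value should be: u*exp(u) + exp(u)

Explanation: The sign of one term was flipped: the term exp(u) was incorrectly written as -exp(u)
The later steps are derived from this incorrect expression, so the error originates in Step 2.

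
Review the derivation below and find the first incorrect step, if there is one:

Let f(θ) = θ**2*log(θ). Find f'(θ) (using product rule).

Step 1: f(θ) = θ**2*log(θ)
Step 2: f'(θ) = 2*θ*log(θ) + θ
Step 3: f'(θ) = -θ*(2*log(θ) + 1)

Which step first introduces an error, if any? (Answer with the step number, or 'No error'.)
Step 3

Step 3 is incorrect due to a sign flip.
The step shows: -θ*(2*log(θ) + 1)
The correct value should be: θ*(2*log(θ) + 1)

Explanation: The sign of the whole expression was flipped: the term θ*(2*log(θ) + 1) was incorrectly written as -θ*(2*log(θ) + 1)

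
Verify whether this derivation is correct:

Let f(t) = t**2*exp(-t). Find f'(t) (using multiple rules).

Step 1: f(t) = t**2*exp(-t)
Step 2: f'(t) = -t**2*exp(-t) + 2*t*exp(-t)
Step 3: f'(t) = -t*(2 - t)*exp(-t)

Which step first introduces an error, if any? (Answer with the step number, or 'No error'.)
Step 3

Step 3 is incorrect due to a sign flip.
The step shows: -t*(2 - t)*exp(-t)
The correct value should be: t*(2 - t)*exp(-t)

Explanation: The sign of the whole expression was flipped: the term t*(2 - t)*exp(-t) was incorrectly written as -t*(2 - t)*exp(-t)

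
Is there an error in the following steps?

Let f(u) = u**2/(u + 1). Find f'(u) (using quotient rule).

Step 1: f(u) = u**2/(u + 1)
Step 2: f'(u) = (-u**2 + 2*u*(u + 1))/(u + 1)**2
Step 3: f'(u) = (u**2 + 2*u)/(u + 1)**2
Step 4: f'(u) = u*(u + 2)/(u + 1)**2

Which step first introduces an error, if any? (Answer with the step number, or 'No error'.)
No error

All steps in this derivation are correct.
The final answer f'(u) = u*(u + 2)/(u + 1)**2 is valid.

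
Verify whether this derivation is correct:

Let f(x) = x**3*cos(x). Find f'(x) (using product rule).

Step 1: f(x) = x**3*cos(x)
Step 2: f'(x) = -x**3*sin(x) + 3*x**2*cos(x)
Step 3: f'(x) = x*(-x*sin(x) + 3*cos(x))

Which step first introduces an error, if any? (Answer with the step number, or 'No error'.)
Step 3

Step 3 is incorrect due to a wrong exponent.
The step shows: x*(-x*sin(x) + 3*cos(x))
The correct value should be: x**2*(-x*sin(x) + 3*cos(x))

Explanation: The exponent 2 on x was incorrectly written as 1: the term x**2*(-x*sin(x) + 3*cos(x)) was incorrectly written as x*(-x*sin(x) + 3*cos(x))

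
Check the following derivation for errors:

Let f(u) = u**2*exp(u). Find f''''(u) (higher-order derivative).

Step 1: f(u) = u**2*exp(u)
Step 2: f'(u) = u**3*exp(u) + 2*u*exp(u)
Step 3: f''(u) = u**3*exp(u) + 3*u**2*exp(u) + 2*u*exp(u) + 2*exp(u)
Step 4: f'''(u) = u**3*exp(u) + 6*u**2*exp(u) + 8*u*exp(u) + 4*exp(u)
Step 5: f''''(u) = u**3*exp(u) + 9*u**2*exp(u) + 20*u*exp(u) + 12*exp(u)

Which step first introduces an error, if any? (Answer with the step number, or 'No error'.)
Step 2

Step 2 is incorrect due to a wrong exponent.
The step shows: u**3*exp(u) + 2*u*exp(u)
The correct value should be: u**2*exp(u) + 2*u*exp(u)

Explanation: The exponent 2 on u was incorrectly written as 3: the term u**2*exp(u) was incorrectly written as u**3*exp(u)
The later steps are derived from this incorrect expression, so the error originates in Step 2.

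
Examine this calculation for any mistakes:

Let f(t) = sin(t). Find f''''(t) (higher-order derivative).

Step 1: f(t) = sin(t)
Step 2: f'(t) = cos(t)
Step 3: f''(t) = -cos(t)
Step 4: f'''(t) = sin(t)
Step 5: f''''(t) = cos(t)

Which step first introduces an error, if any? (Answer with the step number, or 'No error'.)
Step 3

Step 3 is incorrect due to a wrong trig function.
The step shows: -cos(t)
The correct value should be: -sin(t)

Explanation: sin(t) was incorrectly written as cos(t): the term -sin(t) was incorrectly written as -cos(t)
The later steps are derived from this incorrect expression, so the error originates in Step 3.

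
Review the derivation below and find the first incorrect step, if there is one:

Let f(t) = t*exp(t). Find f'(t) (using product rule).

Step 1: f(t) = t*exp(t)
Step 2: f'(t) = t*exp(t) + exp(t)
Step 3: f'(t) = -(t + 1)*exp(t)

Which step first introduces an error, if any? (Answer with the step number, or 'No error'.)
Step 3

Step 3 is incorrect due to a sign flip.
The step shows: -(t + 1)*exp(t)
The correct value should be: (t + 1)*exp(t)

Explanation: The sign of the whole expression was flipped: the term (t + 1)*exp(t) was incorrectly written as -(t + 1)*exp(t)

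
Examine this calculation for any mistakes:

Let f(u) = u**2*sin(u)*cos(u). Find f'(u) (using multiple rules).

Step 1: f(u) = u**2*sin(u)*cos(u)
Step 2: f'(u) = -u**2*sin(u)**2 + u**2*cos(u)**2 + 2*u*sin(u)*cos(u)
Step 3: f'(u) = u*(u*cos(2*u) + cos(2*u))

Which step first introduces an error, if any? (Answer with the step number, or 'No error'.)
Step 3

Step 3 is incorrect due to a wrong trig function.
The step shows: u*(u*cos(2*u) + cos(2*u))
The correct value should be: u*(u*cos(2*u) + sin(2*u))

Explanation: sin(2*u) was incorrectly written as cos(2*u): the term u*(u*cos(2*u) + sin(2*u)) was incorrectly written as u*(u*cos(2*u) + cos(2*u))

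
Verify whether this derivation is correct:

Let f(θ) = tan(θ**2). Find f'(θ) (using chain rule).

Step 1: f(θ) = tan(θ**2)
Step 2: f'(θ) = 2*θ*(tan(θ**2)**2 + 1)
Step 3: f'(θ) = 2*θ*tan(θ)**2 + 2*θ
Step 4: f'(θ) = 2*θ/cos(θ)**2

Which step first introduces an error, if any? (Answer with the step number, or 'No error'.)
Step 3

Step 3 is incorrect due to a wrong exponent.
The step shows: 2*θ*tan(θ)**2 + 2*θ
The correct value should be: 2*θ*tan(θ**2)**2 + 2*θ

Explanation: The exponent 2 on θ was incorrectly written as 1: the term 2*θ*tan(θ**2)**2 was incorrectly written as 2*θ*tan(θ)**2
The later steps are derived from this incorrect expression, so the error originates in Step 3.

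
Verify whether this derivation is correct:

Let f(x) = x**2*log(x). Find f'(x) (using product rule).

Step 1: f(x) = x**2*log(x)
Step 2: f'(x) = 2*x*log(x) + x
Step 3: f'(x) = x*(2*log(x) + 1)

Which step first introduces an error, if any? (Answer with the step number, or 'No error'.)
No error

All steps in this derivation are correct.
The final answer f'(x) = x*(2*log(x) + 1) is valid.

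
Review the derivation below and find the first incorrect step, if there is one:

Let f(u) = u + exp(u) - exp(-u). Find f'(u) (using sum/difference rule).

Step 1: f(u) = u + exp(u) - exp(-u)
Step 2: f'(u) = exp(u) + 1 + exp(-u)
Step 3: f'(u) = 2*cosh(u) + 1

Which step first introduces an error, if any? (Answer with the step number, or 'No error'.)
No error

All steps in this derivation are correct.
The final answer f'(u) = 2*cosh(u) + 1 is valid.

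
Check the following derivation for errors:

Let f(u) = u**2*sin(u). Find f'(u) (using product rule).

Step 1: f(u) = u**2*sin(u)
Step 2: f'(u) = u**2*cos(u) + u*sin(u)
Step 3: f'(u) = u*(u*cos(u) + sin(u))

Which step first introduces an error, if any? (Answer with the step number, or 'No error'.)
Step 2

Step 2 is incorrect due to a wrong coefficient.
The step shows: u**2*cos(u) + u*sin(u)
The correct value should be: u**2*cos(u) + 2*u*sin(u)

Explanation: The coefficient 2 was incorrectly written as 1: the term 2*u*sin(u) was incorrectly written as u*sin(u)
The later steps are derived from this incorrect expression, so the error originates in Step 2.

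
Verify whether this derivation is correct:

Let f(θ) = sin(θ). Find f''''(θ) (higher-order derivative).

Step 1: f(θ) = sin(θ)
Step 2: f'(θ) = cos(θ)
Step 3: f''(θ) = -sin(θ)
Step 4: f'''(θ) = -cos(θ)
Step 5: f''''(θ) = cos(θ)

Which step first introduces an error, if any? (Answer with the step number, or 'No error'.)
Step 5

Step 5 is incorrect due to a wrong trig function.
The step shows: cos(θ)
The correct value should be: sin(θ)

Explanation: sin(θ) was incorrectly written as cos(θ): the term sin(θ) was incorrectly written as cos(θ)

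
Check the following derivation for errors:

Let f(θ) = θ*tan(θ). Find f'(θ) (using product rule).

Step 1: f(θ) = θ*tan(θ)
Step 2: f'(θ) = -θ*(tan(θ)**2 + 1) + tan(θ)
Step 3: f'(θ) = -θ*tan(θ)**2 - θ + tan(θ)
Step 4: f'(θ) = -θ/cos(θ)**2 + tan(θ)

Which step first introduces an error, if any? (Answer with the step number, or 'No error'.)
Step 2

Step 2 is incorrect due to a sign flip.
The step shows: -θ*(tan(θ)**2 + 1) + tan(θ)
The correct value should be: θ*(tan(θ)**2 + 1) + tan(θ)

Explanation: The sign of one term was flipped: the term θ*(tan(θ)**2 + 1) was incorrectly written as -θ*(tan(θ)**2 + 1)
The later steps are derived from this incorrect expression, so the error originates in Step 2.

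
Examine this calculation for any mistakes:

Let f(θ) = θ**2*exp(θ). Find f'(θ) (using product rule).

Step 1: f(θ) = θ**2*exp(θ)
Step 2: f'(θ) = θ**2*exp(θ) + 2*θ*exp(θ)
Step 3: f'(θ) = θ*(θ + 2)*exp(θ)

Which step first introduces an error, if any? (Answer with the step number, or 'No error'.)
No error

All steps in this derivation are correct.
The final answer f'(θ) = θ*(θ + 2)*exp(θ) is valid.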